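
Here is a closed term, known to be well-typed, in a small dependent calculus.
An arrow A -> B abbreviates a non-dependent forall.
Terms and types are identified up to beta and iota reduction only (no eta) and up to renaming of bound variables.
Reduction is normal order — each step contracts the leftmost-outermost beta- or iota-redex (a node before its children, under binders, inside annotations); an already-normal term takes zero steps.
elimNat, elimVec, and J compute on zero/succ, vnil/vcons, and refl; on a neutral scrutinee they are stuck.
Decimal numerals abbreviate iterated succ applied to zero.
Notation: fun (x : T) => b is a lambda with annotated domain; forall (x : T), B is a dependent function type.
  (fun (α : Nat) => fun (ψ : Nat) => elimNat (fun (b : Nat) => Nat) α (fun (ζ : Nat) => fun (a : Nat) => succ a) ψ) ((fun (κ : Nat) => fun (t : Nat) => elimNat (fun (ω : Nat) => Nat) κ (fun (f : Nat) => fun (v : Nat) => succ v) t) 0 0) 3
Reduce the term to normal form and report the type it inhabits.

normal form:
  3
inferred type:
  Nat
observation: normalization takes exactly 15 steps under the normal-order strategy.


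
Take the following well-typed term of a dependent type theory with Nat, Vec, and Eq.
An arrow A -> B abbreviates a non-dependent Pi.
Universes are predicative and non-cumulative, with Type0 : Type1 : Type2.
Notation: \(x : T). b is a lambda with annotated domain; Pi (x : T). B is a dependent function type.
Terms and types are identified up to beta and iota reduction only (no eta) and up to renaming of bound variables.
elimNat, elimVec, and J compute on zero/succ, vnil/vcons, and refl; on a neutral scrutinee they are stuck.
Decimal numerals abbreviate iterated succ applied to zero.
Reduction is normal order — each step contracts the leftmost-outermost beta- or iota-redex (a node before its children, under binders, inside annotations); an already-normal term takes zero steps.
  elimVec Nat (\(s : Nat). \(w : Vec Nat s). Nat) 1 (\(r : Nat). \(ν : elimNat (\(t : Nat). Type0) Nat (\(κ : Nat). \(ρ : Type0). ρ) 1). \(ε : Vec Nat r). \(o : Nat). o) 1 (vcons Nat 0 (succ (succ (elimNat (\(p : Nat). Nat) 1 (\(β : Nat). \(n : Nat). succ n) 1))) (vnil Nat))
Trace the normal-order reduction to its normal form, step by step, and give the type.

normal-order reduction sequence:
  elimVec Nat (\(s : Nat). \(w : Vec Nat s). Nat) 1 (\(r : Nat). \(ν : elimNat (\(t : Nat). Type0) Nat (\(κ : Nat). \(ρ : Type0). ρ) 1). \(ε : Vec Nat r). \(o : Nat). o) 1 (vcons Nat 0 (succ (succ (elimNat (\(p : Nat). Nat) 1 (\(β : Nat). \(n : Nat). succ n) 1))) (vnil Nat))
  ~> (\(s : Nat). \(w : elimNat (\(r : Nat). Type0) Nat (\(ν : Nat). \(t : Type0). t) 1). \(κ : Vec Nat s). \(ρ : Nat). ρ) 0 (succ (succ (elimNat (\(ε : Nat). Nat) 1 (\(o : Nat). \(p : Nat). succ p) 1))) (vnil Nat) (elimVec Nat (\(β : Nat). \(n : Vec Nat β). Nat) 1 (\(θ : Nat). \(l : elimNat (\(h : Nat). Type0) Nat (\(q : Nat). \(g : Type0). g) 1). \(ω : Vec Nat θ). \(k : Nat). k) 0 (vnil Nat))
  ~> (\(s : elimNat (\(w : Nat). Type0) Nat (\(r : Nat). \(ν : Type0). ν) 1). \(t : Vec Nat 0). \(κ : Nat). κ) (succ (succ (elimNat (\(ρ : Nat). Nat) 1 (\(ε : Nat). \(o : Nat). succ o) 1))) (vnil Nat) (elimVec Nat (\(p : Nat). \(β : Vec Nat p). Nat) 1 (\(n : Nat). \(θ : elimNat (\(l : Nat). Type0) Nat (\(h : Nat). \(q : Type0). q) 1). \(g : Vec Nat n). \(ω : Nat). ω) 0 (vnil Nat))
  ~> (\(s : Vec Nat 0). \(w : Nat). w) (vnil Nat) (elimVec Nat (\(r : Nat). \(ν : Vec Nat r). Nat) 1 (\(t : Nat). \(κ : elimNat (\(ρ : Nat). Type0) Nat (\(ε : Nat). \(o : Type0). o) 1). \(p : Vec Nat t). \(β : Nat). β) 0 (vnil Nat))
  ~> (\(s : Nat). s) (elimVec Nat (\(w : Nat). \(r : Vec Nat w). Nat) 1 (\(ν : Nat). \(t : elimNat (\(κ : Nat). Type0) Nat (\(ρ : Nat). \(ε : Type0). ε) 1). \(o : Vec Nat ν). \(p : Nat). p) 0 (vnil Nat))
  ~> elimVec Nat (\(s : Nat). \(w : Vec Nat s). Nat) 1 (\(r : Nat). \(ν : elimNat (\(t : Nat). Type0) Nat (\(κ : Nat). \(ρ : Type0). ρ) 1). \(ε : Vec Nat r). \(o : Nat). o) 0 (vnil Nat)
  ~> 1
type:
  Nat


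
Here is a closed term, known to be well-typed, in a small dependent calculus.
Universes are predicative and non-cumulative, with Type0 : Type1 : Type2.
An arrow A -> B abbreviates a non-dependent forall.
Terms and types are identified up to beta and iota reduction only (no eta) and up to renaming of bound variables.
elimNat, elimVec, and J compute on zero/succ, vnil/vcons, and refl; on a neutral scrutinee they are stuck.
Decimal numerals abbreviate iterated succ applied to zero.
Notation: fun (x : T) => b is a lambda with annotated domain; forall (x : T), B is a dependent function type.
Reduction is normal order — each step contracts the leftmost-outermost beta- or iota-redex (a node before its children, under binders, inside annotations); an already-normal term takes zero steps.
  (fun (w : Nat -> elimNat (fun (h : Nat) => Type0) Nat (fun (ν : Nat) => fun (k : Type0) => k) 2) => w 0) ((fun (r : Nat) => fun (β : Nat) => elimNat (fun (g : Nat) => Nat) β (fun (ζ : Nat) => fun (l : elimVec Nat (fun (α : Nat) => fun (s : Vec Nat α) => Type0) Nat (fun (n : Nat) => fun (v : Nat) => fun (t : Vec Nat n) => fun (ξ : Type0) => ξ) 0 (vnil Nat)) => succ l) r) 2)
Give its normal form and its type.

resulting normal form:
  2
inferred type:
  Nat


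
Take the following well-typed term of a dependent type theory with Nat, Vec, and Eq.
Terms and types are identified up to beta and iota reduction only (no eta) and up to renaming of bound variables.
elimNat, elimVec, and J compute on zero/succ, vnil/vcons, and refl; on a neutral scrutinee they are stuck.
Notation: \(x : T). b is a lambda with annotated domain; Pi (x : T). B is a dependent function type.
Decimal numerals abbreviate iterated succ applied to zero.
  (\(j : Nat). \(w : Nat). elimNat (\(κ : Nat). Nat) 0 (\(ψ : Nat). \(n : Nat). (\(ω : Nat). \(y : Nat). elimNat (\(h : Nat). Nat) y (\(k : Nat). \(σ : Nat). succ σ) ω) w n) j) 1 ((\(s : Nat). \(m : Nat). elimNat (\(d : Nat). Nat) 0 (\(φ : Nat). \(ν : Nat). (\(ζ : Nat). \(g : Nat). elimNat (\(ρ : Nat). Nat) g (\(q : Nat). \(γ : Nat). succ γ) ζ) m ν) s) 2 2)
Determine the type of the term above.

inferred type:
  Nat


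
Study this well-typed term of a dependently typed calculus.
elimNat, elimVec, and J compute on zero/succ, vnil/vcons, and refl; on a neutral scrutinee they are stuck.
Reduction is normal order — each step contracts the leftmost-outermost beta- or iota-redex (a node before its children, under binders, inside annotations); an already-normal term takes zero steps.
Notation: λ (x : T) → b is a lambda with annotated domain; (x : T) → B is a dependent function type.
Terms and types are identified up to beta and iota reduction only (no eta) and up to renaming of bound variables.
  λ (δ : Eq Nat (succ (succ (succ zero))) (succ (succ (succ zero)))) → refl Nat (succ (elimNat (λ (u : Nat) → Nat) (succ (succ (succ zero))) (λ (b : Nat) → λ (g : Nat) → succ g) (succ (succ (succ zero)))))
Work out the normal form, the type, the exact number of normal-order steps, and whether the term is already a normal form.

reduced normal form:
  λ (δ : Eq Nat (succ (succ (succ zero))) (succ (succ (succ zero)))) → refl Nat (succ (succ (succ (succ (succ (succ (succ zero)))))))
the term's type:
  (δ : Eq Nat (succ (succ (succ zero))) (succ (succ (succ zero)))) → Eq Nat (succ (succ (succ (succ (succ (succ (succ zero))))))) (succ (succ (succ (succ (succ (succ (succ zero)))))))
steps to reach normal form (normal order): 10
term was already normal: no
first redex: an elimNat iota-redex


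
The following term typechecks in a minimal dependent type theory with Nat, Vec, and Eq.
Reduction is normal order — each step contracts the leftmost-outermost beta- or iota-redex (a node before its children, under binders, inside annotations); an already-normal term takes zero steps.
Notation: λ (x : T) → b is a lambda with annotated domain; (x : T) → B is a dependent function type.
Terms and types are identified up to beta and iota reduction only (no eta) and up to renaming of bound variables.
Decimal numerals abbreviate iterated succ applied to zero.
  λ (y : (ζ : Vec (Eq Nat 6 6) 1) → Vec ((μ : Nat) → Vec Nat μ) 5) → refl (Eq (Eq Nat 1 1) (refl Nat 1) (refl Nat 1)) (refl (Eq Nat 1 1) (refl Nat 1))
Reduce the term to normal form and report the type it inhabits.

resulting normal form:
  λ (y : (ζ : Vec (Eq Nat 6 6) 1) → Vec ((μ : Nat) → Vec Nat μ) 5) → refl (Eq (Eq Nat 1 1) (refl Nat 1) (refl Nat 1)) (refl (Eq Nat 1 1) (refl Nat 1))
the term's type:
  (y : (ζ : Vec (Eq Nat 6 6) 1) → Vec ((μ : Nat) → Vec Nat μ) 5) → Eq (Eq (Eq Nat 1 1) (refl Nat 1) (refl Nat 1)) (refl (Eq Nat 1 1) (refl Nat 1)) (refl (Eq Nat 1 1) (refl Nat 1))
observation: the term is already in normal form.


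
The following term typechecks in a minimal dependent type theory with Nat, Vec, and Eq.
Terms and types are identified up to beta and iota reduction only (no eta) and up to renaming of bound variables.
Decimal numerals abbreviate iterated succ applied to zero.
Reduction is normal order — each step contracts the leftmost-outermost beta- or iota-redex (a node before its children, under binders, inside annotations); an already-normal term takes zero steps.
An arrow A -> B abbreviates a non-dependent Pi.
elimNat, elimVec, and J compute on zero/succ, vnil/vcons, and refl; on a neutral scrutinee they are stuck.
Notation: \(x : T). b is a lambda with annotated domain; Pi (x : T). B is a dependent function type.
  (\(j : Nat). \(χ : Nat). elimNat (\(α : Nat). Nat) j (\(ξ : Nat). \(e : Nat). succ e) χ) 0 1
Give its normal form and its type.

resulting normal form:
  1
inferred type:
  Nat


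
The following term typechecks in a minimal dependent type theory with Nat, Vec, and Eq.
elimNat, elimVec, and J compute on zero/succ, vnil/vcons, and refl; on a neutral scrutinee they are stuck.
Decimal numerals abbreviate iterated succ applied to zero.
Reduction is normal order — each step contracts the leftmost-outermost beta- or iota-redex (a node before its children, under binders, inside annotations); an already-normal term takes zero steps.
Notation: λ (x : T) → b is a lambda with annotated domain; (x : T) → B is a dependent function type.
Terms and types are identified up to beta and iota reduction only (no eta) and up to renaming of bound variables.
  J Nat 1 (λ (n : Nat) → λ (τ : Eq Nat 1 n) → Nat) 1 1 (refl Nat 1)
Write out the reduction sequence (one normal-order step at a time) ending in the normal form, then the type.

reduction (normal order):
  J Nat 1 (λ (n : Nat) → λ (τ : Eq Nat 1 n) → Nat) 1 1 (refl Nat 1)
  ~> 1
the term's type:
  Nat


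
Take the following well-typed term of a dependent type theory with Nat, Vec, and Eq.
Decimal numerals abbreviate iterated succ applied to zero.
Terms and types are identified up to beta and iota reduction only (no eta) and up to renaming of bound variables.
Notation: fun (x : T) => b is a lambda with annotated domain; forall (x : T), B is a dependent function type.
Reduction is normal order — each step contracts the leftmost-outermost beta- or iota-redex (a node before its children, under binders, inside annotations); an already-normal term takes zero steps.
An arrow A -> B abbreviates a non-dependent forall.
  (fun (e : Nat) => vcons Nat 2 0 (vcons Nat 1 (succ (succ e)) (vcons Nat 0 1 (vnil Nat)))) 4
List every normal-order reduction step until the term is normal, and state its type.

normal-order reduction:
  (fun (e : Nat) => vcons Nat 2 0 (vcons Nat 1 (succ (succ e)) (vcons Nat 0 1 (vnil Nat)))) 4
  ~> vcons Nat 2 0 (vcons Nat 1 6 (vcons Nat 0 1 (vnil Nat)))
inferred type:
  Vec Nat 3


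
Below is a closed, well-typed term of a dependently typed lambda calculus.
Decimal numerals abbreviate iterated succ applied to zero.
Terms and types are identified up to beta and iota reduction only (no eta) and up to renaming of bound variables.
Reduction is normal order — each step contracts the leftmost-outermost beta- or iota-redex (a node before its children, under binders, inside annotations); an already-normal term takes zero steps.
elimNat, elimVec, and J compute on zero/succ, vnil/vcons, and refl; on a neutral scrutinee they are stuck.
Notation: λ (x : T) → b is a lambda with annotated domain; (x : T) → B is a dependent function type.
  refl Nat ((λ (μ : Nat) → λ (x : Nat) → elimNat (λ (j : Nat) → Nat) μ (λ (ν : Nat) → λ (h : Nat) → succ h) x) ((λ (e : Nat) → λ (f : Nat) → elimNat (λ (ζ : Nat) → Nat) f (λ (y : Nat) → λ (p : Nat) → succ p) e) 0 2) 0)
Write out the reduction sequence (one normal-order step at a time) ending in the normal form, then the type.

normal-order reduction:
  refl Nat ((λ (μ : Nat) → λ (x : Nat) → elimNat (λ (j : Nat) → Nat) μ (λ (ν : Nat) → λ (h : Nat) → succ h) x) ((λ (e : Nat) → λ (f : Nat) → elimNat (λ (ζ : Nat) → Nat) f (λ (y : Nat) → λ (p : Nat) → succ p) e) 0 2) 0)
  ~> refl Nat ((λ (μ : Nat) → elimNat (λ (x : Nat) → Nat) ((λ (j : Nat) → λ (ν : Nat) → elimNat (λ (h : Nat) → Nat) ν (λ (e : Nat) → λ (f : Nat) → succ f) j) 0 2) (λ (ζ : Nat) → λ (y : Nat) → succ y) μ) 0)
  ~> refl Nat (elimNat (λ (μ : Nat) → Nat) ((λ (x : Nat) → λ (j : Nat) → elimNat (λ (ν : Nat) → Nat) j (λ (h : Nat) → λ (e : Nat) → succ e) x) 0 2) (λ (f : Nat) → λ (ζ : Nat) → succ ζ) 0)
  ~> refl Nat ((λ (μ : Nat) → λ (x : Nat) → elimNat (λ (j : Nat) → Nat) x (λ (ν : Nat) → λ (h : Nat) → succ h) μ) 0 2)
  ~> refl Nat ((λ (μ : Nat) → elimNat (λ (x : Nat) → Nat) μ (λ (j : Nat) → λ (ν : Nat) → succ ν) 0) 2)
  ~> refl Nat (elimNat (λ (μ : Nat) → Nat) 2 (λ (x : Nat) → λ (j : Nat) → succ j) 0)
  ~> refl Nat 2
type:
  Eq Nat 2 2


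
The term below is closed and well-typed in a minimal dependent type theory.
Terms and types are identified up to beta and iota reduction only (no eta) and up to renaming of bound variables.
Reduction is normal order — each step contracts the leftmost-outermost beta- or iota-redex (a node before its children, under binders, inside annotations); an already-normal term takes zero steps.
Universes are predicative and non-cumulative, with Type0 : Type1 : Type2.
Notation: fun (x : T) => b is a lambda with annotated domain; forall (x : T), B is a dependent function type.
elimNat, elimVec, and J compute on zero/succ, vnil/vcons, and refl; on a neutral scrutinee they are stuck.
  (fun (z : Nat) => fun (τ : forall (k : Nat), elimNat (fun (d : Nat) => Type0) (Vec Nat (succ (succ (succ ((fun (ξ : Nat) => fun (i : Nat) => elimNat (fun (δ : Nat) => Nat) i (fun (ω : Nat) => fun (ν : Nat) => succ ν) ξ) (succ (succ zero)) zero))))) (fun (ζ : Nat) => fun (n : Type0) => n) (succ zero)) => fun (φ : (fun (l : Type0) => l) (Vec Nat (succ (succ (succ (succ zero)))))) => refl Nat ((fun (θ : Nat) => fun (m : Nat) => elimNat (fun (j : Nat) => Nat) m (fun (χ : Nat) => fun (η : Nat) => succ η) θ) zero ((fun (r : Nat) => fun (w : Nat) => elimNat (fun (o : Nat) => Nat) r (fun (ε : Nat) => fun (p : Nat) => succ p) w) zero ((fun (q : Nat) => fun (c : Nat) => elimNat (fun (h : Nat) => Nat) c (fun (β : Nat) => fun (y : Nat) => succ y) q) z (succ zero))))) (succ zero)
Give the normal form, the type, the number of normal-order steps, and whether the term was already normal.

normal form:
  fun (z : forall (τ : Nat), Vec Nat (succ (succ (succ (succ (succ zero)))))) => fun (k : Vec Nat (succ (succ (succ (succ zero))))) => refl Nat (succ (succ zero))
inferred type:
  forall (z : forall (τ : Nat), Vec Nat (succ (succ (succ (succ (succ zero)))))), forall (k : Vec Nat (succ (succ (succ (succ zero))))), Eq Nat (succ (succ zero)) (succ (succ zero))
normal-order step count: 33
started in normal form: no
first contracted redex: a beta-redex


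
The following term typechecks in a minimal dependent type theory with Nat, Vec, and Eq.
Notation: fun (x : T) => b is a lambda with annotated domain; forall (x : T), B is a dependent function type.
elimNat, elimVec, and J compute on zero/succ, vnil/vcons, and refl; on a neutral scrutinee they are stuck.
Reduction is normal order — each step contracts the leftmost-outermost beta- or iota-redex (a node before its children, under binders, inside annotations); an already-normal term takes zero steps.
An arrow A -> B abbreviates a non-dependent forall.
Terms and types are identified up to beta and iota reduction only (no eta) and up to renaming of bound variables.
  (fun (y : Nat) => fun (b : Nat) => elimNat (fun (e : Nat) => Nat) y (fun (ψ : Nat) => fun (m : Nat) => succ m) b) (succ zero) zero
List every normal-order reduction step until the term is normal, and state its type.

normal-order reduction:
  (fun (y : Nat) => fun (b : Nat) => elimNat (fun (e : Nat) => Nat) y (fun (ψ : Nat) => fun (m : Nat) => succ m) b) (succ zero) zero
  ~> (fun (y : Nat) => elimNat (fun (b : Nat) => Nat) (succ zero) (fun (e : Nat) => fun (ψ : Nat) => succ ψ) y) zero
  ~> elimNat (fun (y : Nat) => Nat) (succ zero) (fun (b : Nat) => fun (e : Nat) => succ e) zero
  ~> succ zero
inferred type:
  Nat


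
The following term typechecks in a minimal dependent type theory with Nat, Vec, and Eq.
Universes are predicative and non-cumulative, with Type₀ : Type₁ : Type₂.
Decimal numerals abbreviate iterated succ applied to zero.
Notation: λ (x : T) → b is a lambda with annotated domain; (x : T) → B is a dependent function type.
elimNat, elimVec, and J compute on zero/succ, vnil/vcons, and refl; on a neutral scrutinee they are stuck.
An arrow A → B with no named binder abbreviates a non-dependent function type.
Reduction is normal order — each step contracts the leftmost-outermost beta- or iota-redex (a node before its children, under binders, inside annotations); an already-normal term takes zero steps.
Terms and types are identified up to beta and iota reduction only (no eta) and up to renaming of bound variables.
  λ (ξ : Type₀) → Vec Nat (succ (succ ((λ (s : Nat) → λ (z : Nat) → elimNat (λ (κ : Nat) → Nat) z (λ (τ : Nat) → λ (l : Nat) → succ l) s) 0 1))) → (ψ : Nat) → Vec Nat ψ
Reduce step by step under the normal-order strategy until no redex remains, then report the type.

normal-order reduction sequence:
  λ (ξ : Type₀) → Vec Nat (succ (succ ((λ (s : Nat) → λ (z : Nat) → elimNat (λ (κ : Nat) → Nat) z (λ (τ : Nat) → λ (l : Nat) → succ l) s) 0 1))) → (ψ : Nat) → Vec Nat ψ
  ~> λ (ξ : Type₀) → Vec Nat (succ (succ ((λ (s : Nat) → elimNat (λ (z : Nat) → Nat) s (λ (κ : Nat) → λ (τ : Nat) → succ τ) 0) 1))) → (l : Nat) → Vec Nat l
  ~> λ (ξ : Type₀) → Vec Nat (succ (succ (elimNat (λ (s : Nat) → Nat) 1 (λ (z : Nat) → λ (κ : Nat) → succ κ) 0))) → (τ : Nat) → Vec Nat τ
  ~> λ (ξ : Type₀) → Vec Nat 3 → (s : Nat) → Vec Nat s
type:
  Type₀ → Type₀


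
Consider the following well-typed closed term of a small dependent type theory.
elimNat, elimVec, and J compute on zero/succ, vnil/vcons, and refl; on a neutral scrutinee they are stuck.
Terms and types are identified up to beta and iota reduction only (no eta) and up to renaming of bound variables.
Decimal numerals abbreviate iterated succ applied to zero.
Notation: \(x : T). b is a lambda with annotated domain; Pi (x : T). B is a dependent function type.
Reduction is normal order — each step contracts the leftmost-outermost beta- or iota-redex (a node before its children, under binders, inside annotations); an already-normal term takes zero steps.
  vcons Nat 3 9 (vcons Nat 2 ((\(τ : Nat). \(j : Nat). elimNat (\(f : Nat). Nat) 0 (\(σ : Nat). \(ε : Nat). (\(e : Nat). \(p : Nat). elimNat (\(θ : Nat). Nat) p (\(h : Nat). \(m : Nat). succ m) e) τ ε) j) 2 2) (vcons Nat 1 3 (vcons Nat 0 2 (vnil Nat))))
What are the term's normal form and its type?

normal form:
  vcons Nat 3 9 (vcons Nat 2 4 (vcons Nat 1 3 (vcons Nat 0 2 (vnil Nat))))
type:
  Vec Nat 4


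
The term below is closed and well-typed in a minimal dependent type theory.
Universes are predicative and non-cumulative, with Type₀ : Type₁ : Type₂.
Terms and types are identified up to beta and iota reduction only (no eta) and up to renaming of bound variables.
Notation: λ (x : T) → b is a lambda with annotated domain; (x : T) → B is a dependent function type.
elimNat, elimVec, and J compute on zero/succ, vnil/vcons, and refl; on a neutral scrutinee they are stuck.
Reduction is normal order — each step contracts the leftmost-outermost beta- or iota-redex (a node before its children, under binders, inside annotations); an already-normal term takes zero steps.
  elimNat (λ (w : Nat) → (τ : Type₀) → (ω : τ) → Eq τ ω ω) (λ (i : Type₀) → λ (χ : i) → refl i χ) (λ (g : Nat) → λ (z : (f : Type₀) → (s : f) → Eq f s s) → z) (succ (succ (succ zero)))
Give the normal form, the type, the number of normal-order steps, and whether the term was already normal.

reduced normal form:
  λ (w : Type₀) → λ (τ : w) → refl w τ
inferred type:
  (w : Type₀) → (τ : w) → Eq w τ τ
reduction steps (normal order): 10
term was already normal: no
first contracted redex: an elimNat iota-redex


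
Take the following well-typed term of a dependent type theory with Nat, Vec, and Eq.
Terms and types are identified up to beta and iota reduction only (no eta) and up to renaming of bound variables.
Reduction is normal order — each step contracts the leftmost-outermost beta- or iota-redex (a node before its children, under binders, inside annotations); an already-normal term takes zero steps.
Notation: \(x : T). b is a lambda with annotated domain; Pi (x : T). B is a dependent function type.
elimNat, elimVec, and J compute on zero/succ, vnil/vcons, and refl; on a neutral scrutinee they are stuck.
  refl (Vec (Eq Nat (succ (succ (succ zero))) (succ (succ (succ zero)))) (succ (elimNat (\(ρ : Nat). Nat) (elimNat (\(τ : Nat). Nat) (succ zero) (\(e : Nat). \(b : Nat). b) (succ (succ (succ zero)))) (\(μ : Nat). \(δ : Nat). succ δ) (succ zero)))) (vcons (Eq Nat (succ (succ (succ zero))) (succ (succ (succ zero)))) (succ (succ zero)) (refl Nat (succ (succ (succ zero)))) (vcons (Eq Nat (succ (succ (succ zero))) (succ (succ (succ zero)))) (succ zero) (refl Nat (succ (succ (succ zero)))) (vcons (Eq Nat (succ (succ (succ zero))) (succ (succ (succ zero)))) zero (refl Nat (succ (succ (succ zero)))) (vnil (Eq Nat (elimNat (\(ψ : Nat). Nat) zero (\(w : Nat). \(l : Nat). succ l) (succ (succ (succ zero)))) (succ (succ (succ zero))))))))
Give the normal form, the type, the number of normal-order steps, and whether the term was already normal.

normal form:
  refl (Vec (Eq Nat (succ (succ (succ zero))) (succ (succ (succ zero)))) (succ (succ (succ zero)))) (vcons (Eq Nat (succ (succ (succ zero))) (succ (succ (succ zero)))) (succ (succ zero)) (refl Nat (succ (succ (succ zero)))) (vcons (Eq Nat (succ (succ (succ zero))) (succ (succ (succ zero)))) (succ zero) (refl Nat (succ (succ (succ zero)))) (vcons (Eq Nat (succ (succ (succ zero))) (succ (succ (succ zero)))) zero (refl Nat (succ (succ (succ zero)))) (vnil (Eq Nat (succ (succ (succ zero))) (succ (succ (succ zero))))))))
the term's type:
  Eq (Vec (Eq Nat (succ (succ (succ zero))) (succ (succ (succ zero)))) (succ (succ (succ zero)))) (vcons (Eq Nat (succ (succ (succ zero))) (succ (succ (succ zero)))) (succ (succ zero)) (refl Nat (succ (succ (succ zero)))) (vcons (Eq Nat (succ (succ (succ zero))) (succ (succ (succ zero)))) (succ zero) (refl Nat (succ (succ (succ zero)))) (vcons (Eq Nat (succ (succ (succ zero))) (succ (succ (succ zero)))) zero (refl Nat (succ (succ (succ zero)))) (vnil (Eq Nat (succ (succ (succ zero))) (succ (succ (succ zero)))))))) (vcons (Eq Nat (succ (succ (succ zero))) (succ (succ (succ zero)))) (succ (succ zero)) (refl Nat (succ (succ (succ zero)))) (vcons (Eq Nat (succ (succ (succ zero))) (succ (succ (succ zero)))) (succ zero) (refl Nat (succ (succ (succ zero)))) (vcons (Eq Nat (succ (succ (succ zero))) (succ (succ (succ zero)))) zero (refl Nat (succ (succ (succ zero)))) (vnil (Eq Nat (succ (succ (succ zero))) (succ (succ (succ zero))))))))
steps to reach normal form (normal order): 24
started in normal form: no
first contracted redex: an elimNat iota-redex


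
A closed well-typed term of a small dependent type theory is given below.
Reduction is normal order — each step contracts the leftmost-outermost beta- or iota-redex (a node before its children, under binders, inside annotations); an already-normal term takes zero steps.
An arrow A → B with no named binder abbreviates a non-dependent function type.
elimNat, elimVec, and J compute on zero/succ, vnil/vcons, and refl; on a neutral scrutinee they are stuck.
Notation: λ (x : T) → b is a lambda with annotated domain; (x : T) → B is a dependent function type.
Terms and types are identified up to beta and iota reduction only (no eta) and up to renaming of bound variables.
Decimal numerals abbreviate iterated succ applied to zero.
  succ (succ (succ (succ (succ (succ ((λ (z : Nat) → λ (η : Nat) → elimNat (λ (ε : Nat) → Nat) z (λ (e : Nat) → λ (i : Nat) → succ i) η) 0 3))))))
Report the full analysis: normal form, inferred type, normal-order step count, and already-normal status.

reduced normal form:
  9
type:
  Nat
reduction steps (normal order): 12
term was already normal: no
first redex: a beta-redex


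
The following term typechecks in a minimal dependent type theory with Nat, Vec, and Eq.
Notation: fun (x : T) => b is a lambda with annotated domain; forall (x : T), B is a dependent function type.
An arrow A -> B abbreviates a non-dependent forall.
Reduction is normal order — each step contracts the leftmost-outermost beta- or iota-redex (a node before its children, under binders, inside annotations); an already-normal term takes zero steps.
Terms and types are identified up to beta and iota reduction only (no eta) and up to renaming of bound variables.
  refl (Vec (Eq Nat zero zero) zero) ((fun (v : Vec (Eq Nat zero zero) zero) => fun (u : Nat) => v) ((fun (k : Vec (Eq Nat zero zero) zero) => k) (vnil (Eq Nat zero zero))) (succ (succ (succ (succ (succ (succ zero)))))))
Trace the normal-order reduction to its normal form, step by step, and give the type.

normal-order reduction sequence:
  refl (Vec (Eq Nat zero zero) zero) ((fun (v : Vec (Eq Nat zero zero) zero) => fun (u : Nat) => v) ((fun (k : Vec (Eq Nat zero zero) zero) => k) (vnil (Eq Nat zero zero))) (succ (succ (succ (succ (succ (succ zero)))))))
  ~> refl (Vec (Eq Nat zero zero) zero) ((fun (v : Nat) => (fun (u : Vec (Eq Nat zero zero) zero) => u) (vnil (Eq Nat zero zero))) (succ (succ (succ (succ (succ (succ zero)))))))
  ~> refl (Vec (Eq Nat zero zero) zero) ((fun (v : Vec (Eq Nat zero zero) zero) => v) (vnil (Eq Nat zero zero)))
  ~> refl (Vec (Eq Nat zero zero) zero) (vnil (Eq Nat zero zero))
type:
  Eq (Vec (Eq Nat zero zero) zero) (vnil (Eq Nat zero zero)) (vnil (Eq Nat zero zero))


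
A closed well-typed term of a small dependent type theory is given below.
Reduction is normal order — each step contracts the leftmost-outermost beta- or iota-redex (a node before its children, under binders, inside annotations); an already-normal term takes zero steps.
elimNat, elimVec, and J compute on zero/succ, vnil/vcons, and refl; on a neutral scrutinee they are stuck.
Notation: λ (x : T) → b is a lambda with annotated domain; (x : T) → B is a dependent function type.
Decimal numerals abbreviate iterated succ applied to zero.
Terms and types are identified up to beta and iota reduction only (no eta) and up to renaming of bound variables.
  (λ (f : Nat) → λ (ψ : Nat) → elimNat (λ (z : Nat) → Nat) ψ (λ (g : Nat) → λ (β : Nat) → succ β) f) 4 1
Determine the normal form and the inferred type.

resulting normal form:
  5
inferred type:
  Nat


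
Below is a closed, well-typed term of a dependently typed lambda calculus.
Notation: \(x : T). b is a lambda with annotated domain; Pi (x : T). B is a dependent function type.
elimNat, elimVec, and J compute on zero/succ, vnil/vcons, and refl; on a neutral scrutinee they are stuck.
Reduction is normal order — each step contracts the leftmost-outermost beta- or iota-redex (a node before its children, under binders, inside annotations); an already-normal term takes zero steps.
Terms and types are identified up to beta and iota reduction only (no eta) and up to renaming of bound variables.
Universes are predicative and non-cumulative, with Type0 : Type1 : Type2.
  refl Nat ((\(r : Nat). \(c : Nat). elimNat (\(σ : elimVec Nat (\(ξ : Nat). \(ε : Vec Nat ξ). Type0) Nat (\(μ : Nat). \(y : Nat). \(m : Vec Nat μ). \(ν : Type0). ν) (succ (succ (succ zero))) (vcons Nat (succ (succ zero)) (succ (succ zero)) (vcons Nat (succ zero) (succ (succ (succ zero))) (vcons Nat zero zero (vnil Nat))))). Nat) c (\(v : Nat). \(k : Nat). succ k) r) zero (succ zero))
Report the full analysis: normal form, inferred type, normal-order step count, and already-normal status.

normal form:
  refl Nat (succ zero)
inferred type:
  Eq Nat (succ zero) (succ zero)
normal-order step count: 3
already normal: no
first redex: a beta-redex


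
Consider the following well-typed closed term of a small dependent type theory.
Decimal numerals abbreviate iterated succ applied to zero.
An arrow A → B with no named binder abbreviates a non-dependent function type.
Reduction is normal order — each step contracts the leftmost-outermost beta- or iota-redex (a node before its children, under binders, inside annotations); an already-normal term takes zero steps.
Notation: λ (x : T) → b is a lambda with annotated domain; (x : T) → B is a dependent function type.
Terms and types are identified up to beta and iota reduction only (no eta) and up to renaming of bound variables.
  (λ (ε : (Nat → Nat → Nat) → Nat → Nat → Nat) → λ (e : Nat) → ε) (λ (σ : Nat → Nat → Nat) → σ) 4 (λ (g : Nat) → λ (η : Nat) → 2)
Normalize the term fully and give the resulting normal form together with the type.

normal form:
  λ (ε : Nat) → λ (e : Nat) → 2
type:
  Nat → Nat → Nat
observation: normalization takes exactly 3 steps under the normal-order strategy.


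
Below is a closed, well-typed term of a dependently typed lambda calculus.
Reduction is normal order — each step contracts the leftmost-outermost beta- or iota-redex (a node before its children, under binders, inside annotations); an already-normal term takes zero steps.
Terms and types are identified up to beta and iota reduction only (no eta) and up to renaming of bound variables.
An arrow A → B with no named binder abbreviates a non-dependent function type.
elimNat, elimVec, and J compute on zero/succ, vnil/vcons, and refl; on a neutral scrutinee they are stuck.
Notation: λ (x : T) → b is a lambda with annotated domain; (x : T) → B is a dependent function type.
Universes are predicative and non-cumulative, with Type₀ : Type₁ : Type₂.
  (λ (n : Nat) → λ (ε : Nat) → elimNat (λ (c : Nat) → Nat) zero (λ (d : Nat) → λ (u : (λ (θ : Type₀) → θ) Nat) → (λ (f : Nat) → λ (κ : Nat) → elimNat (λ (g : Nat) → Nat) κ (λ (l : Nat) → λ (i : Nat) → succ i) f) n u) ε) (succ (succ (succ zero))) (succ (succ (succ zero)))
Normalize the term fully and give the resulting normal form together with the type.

normal form:
  succ (succ (succ (succ (succ (succ (succ (succ (succ zero))))))))
inferred type:
  Nat


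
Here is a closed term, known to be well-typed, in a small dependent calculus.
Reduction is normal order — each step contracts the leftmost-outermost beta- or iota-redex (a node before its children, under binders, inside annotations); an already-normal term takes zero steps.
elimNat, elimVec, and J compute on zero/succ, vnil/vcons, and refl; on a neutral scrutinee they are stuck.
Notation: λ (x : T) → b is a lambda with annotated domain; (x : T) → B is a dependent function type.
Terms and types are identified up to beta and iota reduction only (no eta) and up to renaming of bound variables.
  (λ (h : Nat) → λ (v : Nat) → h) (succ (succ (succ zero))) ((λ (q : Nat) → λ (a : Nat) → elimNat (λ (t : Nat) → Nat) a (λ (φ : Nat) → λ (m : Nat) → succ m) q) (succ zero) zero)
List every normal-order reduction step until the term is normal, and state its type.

reduction (normal order):
  (λ (h : Nat) → λ (v : Nat) → h) (succ (succ (succ zero))) ((λ (q : Nat) → λ (a : Nat) → elimNat (λ (t : Nat) → Nat) a (λ (φ : Nat) → λ (m : Nat) → succ m) q) (succ zero) zero)
  ~> (λ (h : Nat) → succ (succ (succ zero))) ((λ (v : Nat) → λ (q : Nat) → elimNat (λ (a : Nat) → Nat) q (λ (t : Nat) → λ (φ : Nat) → succ φ) v) (succ zero) zero)
  ~> succ (succ (succ zero))
the term's type:
  Nat


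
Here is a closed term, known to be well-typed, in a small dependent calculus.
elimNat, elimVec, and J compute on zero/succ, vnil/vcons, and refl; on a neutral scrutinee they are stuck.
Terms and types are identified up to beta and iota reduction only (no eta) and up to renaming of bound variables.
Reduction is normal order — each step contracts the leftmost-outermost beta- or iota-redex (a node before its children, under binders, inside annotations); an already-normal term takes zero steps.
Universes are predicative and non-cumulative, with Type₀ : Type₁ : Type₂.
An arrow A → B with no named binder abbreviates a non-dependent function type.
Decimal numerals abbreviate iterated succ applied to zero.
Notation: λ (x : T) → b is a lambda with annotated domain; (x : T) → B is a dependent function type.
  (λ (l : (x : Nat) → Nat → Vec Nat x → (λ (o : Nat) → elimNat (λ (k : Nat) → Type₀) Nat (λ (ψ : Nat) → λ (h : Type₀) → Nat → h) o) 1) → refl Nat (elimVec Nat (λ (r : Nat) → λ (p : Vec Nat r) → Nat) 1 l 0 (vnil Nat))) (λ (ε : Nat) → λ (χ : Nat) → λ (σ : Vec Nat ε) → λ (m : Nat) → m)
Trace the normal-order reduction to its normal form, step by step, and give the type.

normal-order reduction sequence:
  (λ (l : (x : Nat) → Nat → Vec Nat x → (λ (o : Nat) → elimNat (λ (k : Nat) → Type₀) Nat (λ (ψ : Nat) → λ (h : Type₀) → Nat → h) o) 1) → refl Nat (elimVec Nat (λ (r : Nat) → λ (p : Vec Nat r) → Nat) 1 l 0 (vnil Nat))) (λ (ε : Nat) → λ (χ : Nat) → λ (σ : Vec Nat ε) → λ (m : Nat) → m)
  ~> refl Nat (elimVec Nat (λ (l : Nat) → λ (x : Vec Nat l) → Nat) 1 (λ (o : Nat) → λ (k : Nat) → λ (ψ : Vec Nat o) → λ (h : Nat) → h) 0 (vnil Nat))
  ~> refl Nat 1
inferred type:
  Eq Nat 1 1


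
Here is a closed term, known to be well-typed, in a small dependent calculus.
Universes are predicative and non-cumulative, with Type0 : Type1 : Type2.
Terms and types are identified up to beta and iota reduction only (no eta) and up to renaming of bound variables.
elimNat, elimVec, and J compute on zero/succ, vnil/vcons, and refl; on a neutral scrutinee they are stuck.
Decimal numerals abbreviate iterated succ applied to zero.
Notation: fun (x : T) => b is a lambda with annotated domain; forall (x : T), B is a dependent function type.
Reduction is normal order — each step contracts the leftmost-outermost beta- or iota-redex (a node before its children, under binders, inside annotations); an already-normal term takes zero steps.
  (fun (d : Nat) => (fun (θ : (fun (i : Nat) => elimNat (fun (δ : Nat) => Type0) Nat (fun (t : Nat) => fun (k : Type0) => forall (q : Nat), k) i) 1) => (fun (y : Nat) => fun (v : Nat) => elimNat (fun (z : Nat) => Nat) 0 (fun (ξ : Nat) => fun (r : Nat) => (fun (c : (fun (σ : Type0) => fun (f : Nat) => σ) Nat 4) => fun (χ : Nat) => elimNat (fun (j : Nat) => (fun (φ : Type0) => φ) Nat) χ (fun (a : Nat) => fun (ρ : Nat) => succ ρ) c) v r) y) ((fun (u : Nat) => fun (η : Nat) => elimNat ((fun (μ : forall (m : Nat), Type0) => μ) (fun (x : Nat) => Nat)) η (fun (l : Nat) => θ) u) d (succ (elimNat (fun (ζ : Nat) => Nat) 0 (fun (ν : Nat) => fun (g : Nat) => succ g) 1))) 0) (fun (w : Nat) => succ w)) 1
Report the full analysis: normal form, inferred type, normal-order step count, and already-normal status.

resulting normal form:
  0
inferred type:
  Nat
steps to reach normal form (normal order): 27
started in normal form: no
first redex: a beta-redex


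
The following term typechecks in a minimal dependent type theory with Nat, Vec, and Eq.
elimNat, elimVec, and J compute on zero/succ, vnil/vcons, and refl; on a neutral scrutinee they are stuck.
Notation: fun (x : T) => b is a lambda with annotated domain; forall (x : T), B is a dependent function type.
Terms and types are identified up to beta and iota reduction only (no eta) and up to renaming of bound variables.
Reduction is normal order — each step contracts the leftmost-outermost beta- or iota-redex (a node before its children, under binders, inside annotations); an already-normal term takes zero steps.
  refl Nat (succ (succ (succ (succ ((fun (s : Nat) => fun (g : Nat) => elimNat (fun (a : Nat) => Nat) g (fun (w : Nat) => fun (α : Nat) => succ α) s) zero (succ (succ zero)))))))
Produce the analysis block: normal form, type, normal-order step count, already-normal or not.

reduced normal form:
  refl Nat (succ (succ (succ (succ (succ (succ zero))))))
the term's type:
  Eq Nat (succ (succ (succ (succ (succ (succ zero)))))) (succ (succ (succ (succ (succ (succ zero))))))
normal-order step count: 3
term was already normal: no
first contracted redex: a beta-redex


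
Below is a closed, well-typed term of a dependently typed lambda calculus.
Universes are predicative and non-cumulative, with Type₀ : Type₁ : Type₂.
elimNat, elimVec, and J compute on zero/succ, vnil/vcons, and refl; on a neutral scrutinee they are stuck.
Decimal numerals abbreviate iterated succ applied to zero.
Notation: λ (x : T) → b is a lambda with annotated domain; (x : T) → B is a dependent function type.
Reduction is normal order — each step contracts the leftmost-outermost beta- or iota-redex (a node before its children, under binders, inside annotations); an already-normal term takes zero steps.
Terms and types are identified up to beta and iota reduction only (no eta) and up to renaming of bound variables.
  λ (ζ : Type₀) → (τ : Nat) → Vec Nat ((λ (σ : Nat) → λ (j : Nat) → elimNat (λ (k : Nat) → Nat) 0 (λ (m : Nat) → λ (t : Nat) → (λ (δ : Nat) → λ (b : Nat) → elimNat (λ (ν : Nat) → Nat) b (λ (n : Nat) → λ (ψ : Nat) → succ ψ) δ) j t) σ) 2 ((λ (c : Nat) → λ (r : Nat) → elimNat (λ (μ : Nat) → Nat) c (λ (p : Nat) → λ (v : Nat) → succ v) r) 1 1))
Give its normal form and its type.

resulting normal form:
  λ (ζ : Type₀) → (τ : Nat) → Vec Nat 4
the term's type:
  (ζ : Type₀) → Type₀


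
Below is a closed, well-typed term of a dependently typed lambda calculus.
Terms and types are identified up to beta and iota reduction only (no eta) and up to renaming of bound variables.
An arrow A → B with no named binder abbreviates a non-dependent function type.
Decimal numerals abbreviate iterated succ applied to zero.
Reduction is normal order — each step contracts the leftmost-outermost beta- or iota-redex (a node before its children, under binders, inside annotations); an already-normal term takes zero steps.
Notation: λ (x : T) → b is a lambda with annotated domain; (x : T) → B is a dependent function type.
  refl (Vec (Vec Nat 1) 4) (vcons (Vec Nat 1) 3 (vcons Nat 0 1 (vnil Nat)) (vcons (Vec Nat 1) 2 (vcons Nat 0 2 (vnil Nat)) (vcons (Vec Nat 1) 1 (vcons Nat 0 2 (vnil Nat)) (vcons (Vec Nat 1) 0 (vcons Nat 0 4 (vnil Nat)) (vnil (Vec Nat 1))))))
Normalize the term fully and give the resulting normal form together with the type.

reduced normal form:
  refl (Vec (Vec Nat 1) 4) (vcons (Vec Nat 1) 3 (vcons Nat 0 1 (vnil Nat)) (vcons (Vec Nat 1) 2 (vcons Nat 0 2 (vnil Nat)) (vcons (Vec Nat 1) 1 (vcons Nat 0 2 (vnil Nat)) (vcons (Vec Nat 1) 0 (vcons Nat 0 4 (vnil Nat)) (vnil (Vec Nat 1))))))
the term's type:
  Eq (Vec (Vec Nat 1) 4) (vcons (Vec Nat 1) 3 (vcons Nat 0 1 (vnil Nat)) (vcons (Vec Nat 1) 2 (vcons Nat 0 2 (vnil Nat)) (vcons (Vec Nat 1) 1 (vcons Nat 0 2 (vnil Nat)) (vcons (Vec Nat 1) 0 (vcons Nat 0 4 (vnil Nat)) (vnil (Vec Nat 1)))))) (vcons (Vec Nat 1) 3 (vcons Nat 0 1 (vnil Nat)) (vcons (Vec Nat 1) 2 (vcons Nat 0 2 (vnil Nat)) (vcons (Vec Nat 1) 1 (vcons Nat 0 2 (vnil Nat)) (vcons (Vec Nat 1) 0 (vcons Nat 0 4 (vnil Nat)) (vnil (Vec Nat 1))))))
observation: no redex remains anywhere in the term; it is its own normal form.
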